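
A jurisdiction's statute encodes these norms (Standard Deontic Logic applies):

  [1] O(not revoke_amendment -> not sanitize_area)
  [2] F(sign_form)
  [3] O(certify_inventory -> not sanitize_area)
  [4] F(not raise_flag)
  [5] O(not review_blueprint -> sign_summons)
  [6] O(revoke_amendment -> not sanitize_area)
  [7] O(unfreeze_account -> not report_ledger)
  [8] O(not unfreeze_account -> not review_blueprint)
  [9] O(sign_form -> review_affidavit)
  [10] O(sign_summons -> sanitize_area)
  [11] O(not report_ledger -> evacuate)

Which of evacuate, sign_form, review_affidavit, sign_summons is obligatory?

Premises 1 and 6 cover both cases: O(not revoke_amendment -> not sanitize_area) and O(revoke_amendment -> not sanitize_area). Since not revoke_amendment ∨ revoke_amendment is a tautology, O(not sanitize_area) follows.
Premise 10, O(sign_summons -> sanitize_area), contraposes to O(not sanitize_area -> not sign_summons); with O(not sanitize_area) we get O(not sign_summons).
The contrapositive of premise 5 (O(not review_blueprint -> sign_summons)) is O(not sign_summons -> review_blueprint), and O(not sign_summons) is already established, so O(review_blueprint).
The contrapositive of premise 8 (O(not unfreeze_account -> not review_blueprint)) is O(review_blueprint -> unfreeze_account), and O(review_blueprint) is already established, so O(unfreeze_account).
With premise 7, O(unfreeze_account -> not report_ledger), the K-axiom yields O(not report_ledger).
From O(not report_ledger) and premise 11, O(not report_ledger -> evacuate), we obtain O(evacuate).
So O(evacuate) holds — evacuate is obligatory. None of the other listed options is made obligatory by any chain of premises.

evacuate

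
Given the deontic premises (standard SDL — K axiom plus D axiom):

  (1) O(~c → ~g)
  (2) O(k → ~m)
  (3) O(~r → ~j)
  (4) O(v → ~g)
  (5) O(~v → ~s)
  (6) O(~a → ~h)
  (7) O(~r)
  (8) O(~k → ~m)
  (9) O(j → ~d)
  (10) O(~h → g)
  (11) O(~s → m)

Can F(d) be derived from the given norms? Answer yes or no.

Premise 9 is O(j → ~d), but O(j) is not derivable from the premises, so it does not yield O(~d).
No other premise forces O(~d). An ideal world satisfying every premise can still have d true, so F(d) is not derivable.

No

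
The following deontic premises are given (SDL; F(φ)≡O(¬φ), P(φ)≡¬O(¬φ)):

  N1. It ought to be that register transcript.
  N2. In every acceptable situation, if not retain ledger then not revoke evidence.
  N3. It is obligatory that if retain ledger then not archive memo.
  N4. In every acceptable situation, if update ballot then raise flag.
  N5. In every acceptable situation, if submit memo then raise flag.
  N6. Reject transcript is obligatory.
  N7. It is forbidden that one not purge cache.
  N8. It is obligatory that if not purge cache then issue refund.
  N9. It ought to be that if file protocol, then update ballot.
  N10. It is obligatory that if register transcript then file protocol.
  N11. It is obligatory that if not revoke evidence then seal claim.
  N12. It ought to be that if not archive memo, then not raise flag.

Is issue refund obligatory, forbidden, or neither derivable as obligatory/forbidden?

Neither

Premise 8 is O(¬purge_cache → issue_refund), but O(¬purge_cache) is not derivable from the premises, so it does not yield O(issue_refund).
No premise or chain of K-axiom applications forces O(issue_refund), and none forces O(¬issue_refund). So issue_refund is neither obligatory nor forbidden under these norms.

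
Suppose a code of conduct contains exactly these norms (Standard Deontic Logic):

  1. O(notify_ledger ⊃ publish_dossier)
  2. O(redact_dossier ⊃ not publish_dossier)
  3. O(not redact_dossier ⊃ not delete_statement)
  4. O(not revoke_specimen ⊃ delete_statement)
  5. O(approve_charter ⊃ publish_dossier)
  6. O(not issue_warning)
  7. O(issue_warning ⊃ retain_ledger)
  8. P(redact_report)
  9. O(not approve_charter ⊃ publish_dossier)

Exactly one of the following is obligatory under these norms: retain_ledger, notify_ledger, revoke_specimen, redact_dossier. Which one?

revoke_specimen

By case analysis on approve_charter: premise 5 gives O(approve_charter ⊃ publish_dossier) and premise 9 gives O(not approve_charter ⊃ publish_dossier), so O(publish_dossier) either way.
The contrapositive of premise 2 (O(redact_dossier ⊃ not publish_dossier)) is O(publish_dossier ⊃ not redact_dossier), and O(publish_dossier) is already established, so O(not redact_dossier).
Applying K to premise 3 (O(not redact_dossier ⊃ not delete_statement)) and O(not redact_dossier) yields O(not delete_statement).
Premise 4, O(not revoke_specimen ⊃ delete_statement), contraposes to O(not delete_statement ⊃ revoke_specimen); with O(not delete_statement) we get O(revoke_specimen).
So O(revoke_specimen) holds — revoke_specimen is obligatory. None of the other listed options is made obligatory by any chain of premises.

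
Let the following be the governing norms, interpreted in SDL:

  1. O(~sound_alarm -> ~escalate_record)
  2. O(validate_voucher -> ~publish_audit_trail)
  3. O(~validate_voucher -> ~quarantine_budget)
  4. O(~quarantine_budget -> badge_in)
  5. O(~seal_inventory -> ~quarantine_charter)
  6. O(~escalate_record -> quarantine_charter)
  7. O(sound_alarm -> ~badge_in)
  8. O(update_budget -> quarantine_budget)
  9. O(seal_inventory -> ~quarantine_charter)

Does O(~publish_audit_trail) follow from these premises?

Yes

By case analysis on seal_inventory: premise 9 gives O(seal_inventory -> ~quarantine_charter) and premise 5 gives O(~seal_inventory -> ~quarantine_charter), so O(~quarantine_charter) either way.
Premise 6, O(~escalate_record -> quarantine_charter), contraposes to O(~quarantine_charter -> escalate_record); with O(~quarantine_charter) we get O(escalate_record).
The contrapositive of premise 1 (O(~sound_alarm -> ~escalate_record)) is O(escalate_record -> sound_alarm), and O(escalate_record) is already established, so O(sound_alarm).
With premise 7, O(sound_alarm -> ~badge_in), the K-axiom yields O(~badge_in).
Premise 4 is O(~quarantine_budget -> badge_in); contrapositively O(~badge_in -> quarantine_budget). Since O(~badge_in) holds, K gives O(quarantine_budget).
Premise 3, O(~validate_voucher -> ~quarantine_budget), contraposes to O(quarantine_budget -> validate_voucher); with O(quarantine_budget) we get O(validate_voucher).
Premise 2 is O(validate_voucher -> ~publish_audit_trail); since O(validate_voucher), deontic closure gives O(~publish_audit_trail).
Premise 8 does not contribute to this derivation.
So O(~publish_audit_trail) follows.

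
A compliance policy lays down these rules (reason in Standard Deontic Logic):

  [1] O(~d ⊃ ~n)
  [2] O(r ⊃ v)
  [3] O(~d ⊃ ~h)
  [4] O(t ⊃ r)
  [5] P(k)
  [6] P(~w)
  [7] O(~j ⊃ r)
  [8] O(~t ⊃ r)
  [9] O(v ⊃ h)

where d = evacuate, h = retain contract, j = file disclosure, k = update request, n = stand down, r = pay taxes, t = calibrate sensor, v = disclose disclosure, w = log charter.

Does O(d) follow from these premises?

Yes

By case analysis on ~t: premise 8 gives O(~t ⊃ r) and premise 4 gives O(t ⊃ r), so O(r) either way.
From O(r) and premise 2, O(r ⊃ v), we obtain O(v).
With premise 9, O(v ⊃ h), the K-axiom yields O(h).
Premise 3, O(~d ⊃ ~h), contraposes to O(h ⊃ d); with O(h) we get O(d).
Premises 1, 5, 6, 7 do not contribute to this derivation.
So O(d) follows.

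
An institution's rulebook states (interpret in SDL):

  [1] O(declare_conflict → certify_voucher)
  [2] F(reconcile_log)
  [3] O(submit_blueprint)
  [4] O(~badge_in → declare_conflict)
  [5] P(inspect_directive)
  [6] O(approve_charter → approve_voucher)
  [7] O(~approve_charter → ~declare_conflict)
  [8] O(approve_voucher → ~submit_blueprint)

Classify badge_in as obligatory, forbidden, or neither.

Obligatory

From premise 3 we have O(submit_blueprint).
The contrapositive of premise 8 (O(approve_voucher → ~submit_blueprint)) is O(submit_blueprint → ~approve_voucher), and O(submit_blueprint) is already established, so O(~approve_voucher).
Premise 6 is O(approve_charter → approve_voucher); contrapositively O(~approve_voucher → ~approve_charter). Since O(~approve_voucher) holds, K gives O(~approve_charter).
With premise 7, O(~approve_charter → ~declare_conflict), the K-axiom yields O(~declare_conflict).
The contrapositive of premise 4 (O(~badge_in → declare_conflict)) is O(~declare_conflict → badge_in), and O(~declare_conflict) is already established, so O(badge_in).
Premises 1, 2, 5 do not contribute to this derivation.
Hence badge_in is obligatory.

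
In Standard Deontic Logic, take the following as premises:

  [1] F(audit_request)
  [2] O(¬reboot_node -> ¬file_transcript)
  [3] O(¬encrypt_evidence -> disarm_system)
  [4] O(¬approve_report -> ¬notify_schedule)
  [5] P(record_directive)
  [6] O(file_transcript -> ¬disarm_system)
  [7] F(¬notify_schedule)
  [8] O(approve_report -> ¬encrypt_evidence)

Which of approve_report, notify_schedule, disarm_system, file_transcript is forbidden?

Premise 7 is F(¬notify_schedule), i.e. O(notify_schedule).
Premise 4, O(¬approve_report -> ¬notify_schedule), contraposes to O(notify_schedule -> approve_report); with O(notify_schedule) we get O(approve_report).
From O(approve_report) and premise 8, O(approve_report -> ¬encrypt_evidence), we obtain O(¬encrypt_evidence).
Applying K to premise 3 (O(¬encrypt_evidence -> disarm_system)) and O(¬encrypt_evidence) yields O(disarm_system).
The contrapositive of premise 6 (O(file_transcript -> ¬disarm_system)) is O(disarm_system -> ¬file_transcript), and O(disarm_system) is already established, so O(¬file_transcript).
So O(¬file_transcript) holds, i.e. file_transcript is forbidden. None of the other listed options is forbidden under the premises.

file_transcript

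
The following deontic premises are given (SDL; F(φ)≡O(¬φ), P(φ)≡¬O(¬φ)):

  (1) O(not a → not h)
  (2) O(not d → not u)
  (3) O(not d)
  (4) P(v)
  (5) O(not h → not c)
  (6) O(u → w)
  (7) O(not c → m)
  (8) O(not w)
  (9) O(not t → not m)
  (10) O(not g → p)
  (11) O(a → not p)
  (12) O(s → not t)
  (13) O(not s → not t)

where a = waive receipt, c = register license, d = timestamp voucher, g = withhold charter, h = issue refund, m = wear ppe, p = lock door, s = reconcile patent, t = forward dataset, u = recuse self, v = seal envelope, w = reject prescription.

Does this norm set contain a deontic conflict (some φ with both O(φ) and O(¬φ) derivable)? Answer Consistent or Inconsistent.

Premise 6 is O(u → w), but O(u) is not derivable from the premises, so it does not yield O(w).
So O(w) is not derivable, and the apparent clash with O(not w) does not arise.
A world satisfying every obligation exists (e.g. a=true, c=true, d=false, g=true, h=true, m=false, p=false, s=false, t=false, u=false, v=false, w=false); no atom is both obligatory and forbidden, so the set is consistent.

Consistent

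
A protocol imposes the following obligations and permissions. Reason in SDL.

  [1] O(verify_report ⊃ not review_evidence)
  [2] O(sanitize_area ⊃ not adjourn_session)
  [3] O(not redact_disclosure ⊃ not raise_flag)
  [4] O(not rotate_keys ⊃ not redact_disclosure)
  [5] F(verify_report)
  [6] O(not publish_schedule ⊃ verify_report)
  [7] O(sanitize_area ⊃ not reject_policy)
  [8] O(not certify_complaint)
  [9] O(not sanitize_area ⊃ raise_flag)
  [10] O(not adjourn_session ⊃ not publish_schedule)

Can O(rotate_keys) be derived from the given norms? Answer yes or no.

Yes

Premise 5 is F(verify_report), i.e. O(not verify_report).
The contrapositive of premise 6 (O(not publish_schedule ⊃ verify_report)) is O(not verify_report ⊃ publish_schedule), and O(not verify_report) is already established, so O(publish_schedule).
Premise 10, O(not adjourn_session ⊃ not publish_schedule), contraposes to O(publish_schedule ⊃ adjourn_session); with O(publish_schedule) we get O(adjourn_session).
Premise 2 is O(sanitize_area ⊃ not adjourn_session); contrapositively O(adjourn_session ⊃ not sanitize_area). Since O(adjourn_session) holds, K gives O(not sanitize_area).
From O(not sanitize_area) and premise 9, O(not sanitize_area ⊃ raise_flag), we obtain O(raise_flag).
Premise 3 is O(not redact_disclosure ⊃ not raise_flag); contrapositively O(raise_flag ⊃ redact_disclosure). Since O(raise_flag) holds, K gives O(redact_disclosure).
The contrapositive of premise 4 (O(not rotate_keys ⊃ not redact_disclosure)) is O(redact_disclosure ⊃ rotate_keys), and O(redact_disclosure) is already established, so O(rotate_keys).
Premises 1, 7, 8 do not contribute to this derivation.
So O(rotate_keys) follows.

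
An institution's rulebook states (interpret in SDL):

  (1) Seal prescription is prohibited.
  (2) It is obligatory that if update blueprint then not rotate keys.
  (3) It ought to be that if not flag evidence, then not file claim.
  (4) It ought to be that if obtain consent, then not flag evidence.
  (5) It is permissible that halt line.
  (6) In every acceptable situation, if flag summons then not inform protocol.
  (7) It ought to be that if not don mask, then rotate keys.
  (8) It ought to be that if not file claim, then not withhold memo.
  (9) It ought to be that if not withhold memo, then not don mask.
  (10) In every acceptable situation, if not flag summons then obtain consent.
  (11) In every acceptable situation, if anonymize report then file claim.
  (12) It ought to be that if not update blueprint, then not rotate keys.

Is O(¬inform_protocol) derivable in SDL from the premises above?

Premises 12 and 2 cover both cases: O(¬update_blueprint → ¬rotate_keys) and O(update_blueprint → ¬rotate_keys). Since ¬update_blueprint ∨ update_blueprint is a tautology, O(¬rotate_keys) follows.
Premise 7 is O(¬don_mask → rotate_keys); contrapositively O(¬rotate_keys → don_mask). Since O(¬rotate_keys) holds, K gives O(don_mask).
The contrapositive of premise 9 (O(¬withhold_memo → ¬don_mask)) is O(don_mask → withhold_memo), and O(don_mask) is already established, so O(withhold_memo).
The contrapositive of premise 8 (O(¬file_claim → ¬withhold_memo)) is O(withhold_memo → file_claim), and O(withhold_memo) is already established, so O(file_claim).
Premise 3, O(¬flag_evidence → ¬file_claim), contraposes to O(file_claim → flag_evidence); with O(file_claim) we get O(flag_evidence).
The contrapositive of premise 4 (O(obtain_consent → ¬flag_evidence)) is O(flag_evidence → ¬obtain_consent), and O(flag_evidence) is already established, so O(¬obtain_consent).
The contrapositive of premise 10 (O(¬flag_summons → obtain_consent)) is O(¬obtain_consent → flag_summons), and O(¬obtain_consent) is already established, so O(flag_summons).
With premise 6, O(flag_summons → ¬inform_protocol), the K-axiom yields O(¬inform_protocol).
Premises 1, 5, 11 do not contribute to this derivation.
So O(¬inform_protocol) follows.

Yes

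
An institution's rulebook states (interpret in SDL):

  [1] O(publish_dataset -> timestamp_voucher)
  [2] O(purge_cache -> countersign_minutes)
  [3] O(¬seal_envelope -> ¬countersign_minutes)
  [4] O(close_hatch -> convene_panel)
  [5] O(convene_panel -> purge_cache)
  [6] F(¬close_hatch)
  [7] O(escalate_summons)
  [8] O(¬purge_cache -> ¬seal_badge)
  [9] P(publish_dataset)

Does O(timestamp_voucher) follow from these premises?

Premise 1 is O(publish_dataset -> timestamp_voucher), but O(publish_dataset) is not derivable from the premises (the permission P(publish_dataset) asserts only ¬O(¬publish_dataset), not O(publish_dataset)), so it does not yield O(timestamp_voucher).
No other premise forces O(timestamp_voucher). An ideal world satisfying every premise can still have timestamp_voucher false, so O(timestamp_voucher) is not derivable.

No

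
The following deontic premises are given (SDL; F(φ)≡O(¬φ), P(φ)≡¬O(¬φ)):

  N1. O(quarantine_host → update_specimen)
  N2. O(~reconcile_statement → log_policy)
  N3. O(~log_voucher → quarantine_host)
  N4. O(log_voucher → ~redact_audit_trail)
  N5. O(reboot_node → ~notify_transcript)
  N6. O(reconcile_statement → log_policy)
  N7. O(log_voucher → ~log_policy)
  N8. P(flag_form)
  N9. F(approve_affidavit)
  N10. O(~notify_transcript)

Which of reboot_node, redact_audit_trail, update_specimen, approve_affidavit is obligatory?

Premises 2 and 6 are O(~reconcile_statement → log_policy) and O(reconcile_statement → log_policy); every ideal world satisfies ~reconcile_statement or reconcile_statement, so in either case log_policy holds — hence O(log_policy).
Premise 7 is O(log_voucher → ~log_policy); contrapositively O(log_policy → ~log_voucher). Since O(log_policy) holds, K gives O(~log_voucher).
Premise 3 is O(~log_voucher → quarantine_host); since O(~log_voucher), deontic closure gives O(quarantine_host).
Premise 1 is O(quarantine_host → update_specimen); since O(quarantine_host), deontic closure gives O(update_specimen).
So O(update_specimen) holds — update_specimen is obligatory. None of the other listed options is made obligatory by any chain of premises.

update_specimen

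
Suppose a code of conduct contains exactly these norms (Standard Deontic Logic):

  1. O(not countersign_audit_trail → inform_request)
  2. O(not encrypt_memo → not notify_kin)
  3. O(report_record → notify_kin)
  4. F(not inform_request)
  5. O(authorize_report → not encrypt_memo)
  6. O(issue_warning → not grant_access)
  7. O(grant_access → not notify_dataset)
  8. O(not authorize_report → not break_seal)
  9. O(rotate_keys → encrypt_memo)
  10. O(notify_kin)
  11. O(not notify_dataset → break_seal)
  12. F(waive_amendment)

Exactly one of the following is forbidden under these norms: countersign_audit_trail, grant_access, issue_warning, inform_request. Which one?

From premise 10 we have O(notify_kin).
The contrapositive of premise 2 (O(not encrypt_memo → not notify_kin)) is O(notify_kin → encrypt_memo), and O(notify_kin) is already established, so O(encrypt_memo).
Premise 5, O(authorize_report → not encrypt_memo), contraposes to O(encrypt_memo → not authorize_report); with O(encrypt_memo) we get O(not authorize_report).
With premise 8, O(not authorize_report → not break_seal), the K-axiom yields O(not break_seal).
Premise 11 is O(not notify_dataset → break_seal); contrapositively O(not break_seal → notify_dataset). Since O(not break_seal) holds, K gives O(notify_dataset).
The contrapositive of premise 7 (O(grant_access → not notify_dataset)) is O(notify_dataset → not grant_access), and O(notify_dataset) is already established, so O(not grant_access).
So O(not grant_access) holds, i.e. grant_access is forbidden. None of the other listed options is forbidden under the premises.

grant_access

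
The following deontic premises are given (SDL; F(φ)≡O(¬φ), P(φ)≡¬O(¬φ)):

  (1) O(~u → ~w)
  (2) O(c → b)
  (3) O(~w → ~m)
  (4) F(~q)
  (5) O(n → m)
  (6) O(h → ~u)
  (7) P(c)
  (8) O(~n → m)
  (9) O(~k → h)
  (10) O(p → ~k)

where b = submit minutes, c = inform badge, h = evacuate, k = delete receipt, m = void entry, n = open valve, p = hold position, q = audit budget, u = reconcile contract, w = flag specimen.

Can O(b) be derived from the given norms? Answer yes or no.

Premise 2 is O(c → b), but O(c) is not derivable from the premises (the permission P(c) asserts only ~O(~c), not O(c)), so it does not yield O(b).
No other premise forces O(b). An ideal world satisfying every premise can still have b false, so O(b) is not derivable.

No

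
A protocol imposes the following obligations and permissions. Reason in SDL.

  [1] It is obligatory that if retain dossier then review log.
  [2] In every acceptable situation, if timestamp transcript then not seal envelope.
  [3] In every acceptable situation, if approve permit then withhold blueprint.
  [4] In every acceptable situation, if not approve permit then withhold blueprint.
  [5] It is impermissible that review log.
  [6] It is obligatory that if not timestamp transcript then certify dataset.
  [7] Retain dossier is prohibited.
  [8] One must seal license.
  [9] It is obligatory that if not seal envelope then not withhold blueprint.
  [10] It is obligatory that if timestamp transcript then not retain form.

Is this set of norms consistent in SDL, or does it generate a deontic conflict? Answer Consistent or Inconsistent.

Premise 1 is O(retain_dossier → review_log), but O(retain_dossier) is not derivable from the premises, so it does not yield O(review_log).
So O(review_log) is not derivable, and the apparent clash with O(¬review_log) does not arise.
A world satisfying every obligation exists (e.g. approve_permit=false, certify_dataset=true, retain_dossier=false, retain_form=false, review_log=false, seal_envelope=true, seal_license=true, timestamp_transcript=false, withhold_blueprint=true); no atom is both obligatory and forbidden, so the set is consistent.

Consistent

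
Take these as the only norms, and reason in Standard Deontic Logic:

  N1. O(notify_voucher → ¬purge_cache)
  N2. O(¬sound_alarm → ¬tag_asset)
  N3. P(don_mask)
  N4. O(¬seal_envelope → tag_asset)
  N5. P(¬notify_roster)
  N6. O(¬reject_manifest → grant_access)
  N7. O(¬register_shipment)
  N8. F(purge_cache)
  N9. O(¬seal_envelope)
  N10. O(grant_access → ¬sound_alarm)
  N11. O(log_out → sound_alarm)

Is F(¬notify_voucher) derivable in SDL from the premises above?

Premise 1 is O(notify_voucher → ¬purge_cache); even if O(¬purge_cache) held, inferring O(notify_voucher) would be affirming the consequent — invalid.
No other premise forces O(notify_voucher). An ideal world satisfying every premise can still have ¬notify_voucher true, so F(¬notify_voucher) is not derivable.

No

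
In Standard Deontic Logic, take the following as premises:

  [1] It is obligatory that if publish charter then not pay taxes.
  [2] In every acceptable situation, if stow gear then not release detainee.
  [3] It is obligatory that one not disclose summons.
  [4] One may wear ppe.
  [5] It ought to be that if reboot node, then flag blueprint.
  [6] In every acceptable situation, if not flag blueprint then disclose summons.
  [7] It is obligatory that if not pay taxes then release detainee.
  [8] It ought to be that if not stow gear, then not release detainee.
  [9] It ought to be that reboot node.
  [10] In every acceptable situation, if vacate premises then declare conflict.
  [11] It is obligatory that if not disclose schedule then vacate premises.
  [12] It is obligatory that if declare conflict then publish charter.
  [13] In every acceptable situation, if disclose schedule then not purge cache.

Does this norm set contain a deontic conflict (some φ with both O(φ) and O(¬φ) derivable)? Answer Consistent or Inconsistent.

Premise 6 is O(¬flag_blueprint → disclose_summons), but O(¬flag_blueprint) is not derivable from the premises, so it does not yield O(disclose_summons).
So O(disclose_summons) is not derivable, and the apparent clash with O(¬disclose_summons) does not arise.
A world satisfying every obligation exists (e.g. declare_conflict=false, disclose_schedule=true, disclose_summons=false, flag_blueprint=true, pay_taxes=true, publish_charter=false, purge_cache=false, reboot_node=true, release_detainee=false, stow_gear=false, vacate_premises=false, wear_ppe=false); no atom is both obligatory and forbidden, so the set is consistent.

Consistent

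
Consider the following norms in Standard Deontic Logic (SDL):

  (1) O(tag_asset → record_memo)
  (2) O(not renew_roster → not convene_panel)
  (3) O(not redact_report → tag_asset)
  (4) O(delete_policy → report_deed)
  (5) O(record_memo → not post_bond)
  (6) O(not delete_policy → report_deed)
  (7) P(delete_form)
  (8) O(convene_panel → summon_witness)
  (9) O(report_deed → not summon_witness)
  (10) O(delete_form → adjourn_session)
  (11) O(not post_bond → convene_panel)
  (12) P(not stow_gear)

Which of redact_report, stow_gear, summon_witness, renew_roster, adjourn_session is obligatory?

Premises 6 and 4 cover both cases: O(not delete_policy → report_deed) and O(delete_policy → report_deed). Since not delete_policy ∨ delete_policy is a tautology, O(report_deed) follows.
Premise 9 is O(report_deed → not summon_witness); since O(report_deed), deontic closure gives O(not summon_witness).
The contrapositive of premise 8 (O(convene_panel → summon_witness)) is O(not summon_witness → not convene_panel), and O(not summon_witness) is already established, so O(not convene_panel).
Premise 11 is O(not post_bond → convene_panel); contrapositively O(not convene_panel → post_bond). Since O(not convene_panel) holds, K gives O(post_bond).
Premise 5 is O(record_memo → not post_bond); contrapositively O(post_bond → not record_memo). Since O(post_bond) holds, K gives O(not record_memo).
Premise 1 is O(tag_asset → record_memo); contrapositively O(not record_memo → not tag_asset). Since O(not record_memo) holds, K gives O(not tag_asset).
Premise 3, O(not redact_report → tag_asset), contraposes to O(not tag_asset → redact_report); with O(not tag_asset) we get O(redact_report).
So O(redact_report) holds — redact_report is obligatory. None of the other listed options is made obligatory by any chain of premises.

redact_report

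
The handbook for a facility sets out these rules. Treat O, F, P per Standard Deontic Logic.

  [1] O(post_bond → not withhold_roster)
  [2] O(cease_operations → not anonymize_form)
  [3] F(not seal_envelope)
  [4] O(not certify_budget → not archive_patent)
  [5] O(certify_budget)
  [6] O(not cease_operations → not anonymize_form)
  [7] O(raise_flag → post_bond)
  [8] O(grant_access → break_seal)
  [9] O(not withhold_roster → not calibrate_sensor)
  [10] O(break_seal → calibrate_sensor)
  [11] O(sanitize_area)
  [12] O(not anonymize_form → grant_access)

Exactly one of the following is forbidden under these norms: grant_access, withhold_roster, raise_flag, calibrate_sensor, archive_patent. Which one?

raise_flag

Premises 6 and 2 cover both cases: O(not cease_operations → not anonymize_form) and O(cease_operations → not anonymize_form). Since not cease_operations ∨ cease_operations is a tautology, O(not anonymize_form) follows.
Premise 12 is O(not anonymize_form → grant_access); since O(not anonymize_form), deontic closure gives O(grant_access).
With premise 8, O(grant_access → break_seal), the K-axiom yields O(break_seal).
From O(break_seal) and premise 10, O(break_seal → calibrate_sensor), we obtain O(calibrate_sensor).
The contrapositive of premise 9 (O(not withhold_roster → not calibrate_sensor)) is O(calibrate_sensor → withhold_roster), and O(calibrate_sensor) is already established, so O(withhold_roster).
The contrapositive of premise 1 (O(post_bond → not withhold_roster)) is O(withhold_roster → not post_bond), and O(withhold_roster) is already established, so O(not post_bond).
Premise 7 is O(raise_flag → post_bond); contrapositively O(not post_bond → not raise_flag). Since O(not post_bond) holds, K gives O(not raise_flag).
So O(not raise_flag) holds, i.e. raise_flag is forbidden. None of the other listed options is forbidden under the premises.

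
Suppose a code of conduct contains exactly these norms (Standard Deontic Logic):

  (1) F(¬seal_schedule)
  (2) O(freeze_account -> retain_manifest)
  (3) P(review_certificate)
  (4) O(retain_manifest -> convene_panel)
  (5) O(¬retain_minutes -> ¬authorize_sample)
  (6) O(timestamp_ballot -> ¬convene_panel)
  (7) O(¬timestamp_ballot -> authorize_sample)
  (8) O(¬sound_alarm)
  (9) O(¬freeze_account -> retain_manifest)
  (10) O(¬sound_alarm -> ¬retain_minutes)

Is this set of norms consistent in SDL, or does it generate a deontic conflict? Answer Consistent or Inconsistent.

Inconsistent

Premises 9 and 2 cover both cases: O(¬freeze_account -> retain_manifest) and O(freeze_account -> retain_manifest). Since ¬freeze_account ∨ freeze_account is a tautology, O(retain_manifest) follows.
With premise 4, O(retain_manifest -> convene_panel), the K-axiom yields O(convene_panel).
Premise 6 is O(timestamp_ballot -> ¬convene_panel); contrapositively O(convene_panel -> ¬timestamp_ballot). Since O(convene_panel) holds, K gives O(¬timestamp_ballot).
Applying K to premise 7 (O(¬timestamp_ballot -> authorize_sample)) and O(¬timestamp_ballot) yields O(authorize_sample).
The contrapositive of premise 5 (O(¬retain_minutes -> ¬authorize_sample)) is O(authorize_sample -> retain_minutes), and O(authorize_sample) is already established, so O(retain_minutes).
Premise 10, O(¬sound_alarm -> ¬retain_minutes), contraposes to O(retain_minutes -> sound_alarm); with O(retain_minutes) we get O(sound_alarm).
Yet premise 8 states O(¬sound_alarm).
We now have both O(sound_alarm) and O(¬sound_alarm) — sound_alarm is simultaneously obligatory and forbidden, violating the D-axiom.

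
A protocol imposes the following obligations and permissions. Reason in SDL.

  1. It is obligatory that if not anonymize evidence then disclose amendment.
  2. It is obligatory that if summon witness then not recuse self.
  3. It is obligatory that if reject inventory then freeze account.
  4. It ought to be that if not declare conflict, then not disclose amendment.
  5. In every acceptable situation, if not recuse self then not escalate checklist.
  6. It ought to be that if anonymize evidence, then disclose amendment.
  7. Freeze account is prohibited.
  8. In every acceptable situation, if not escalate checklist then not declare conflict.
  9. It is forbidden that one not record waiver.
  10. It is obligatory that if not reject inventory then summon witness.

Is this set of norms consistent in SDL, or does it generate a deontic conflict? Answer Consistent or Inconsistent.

By case analysis on ¬anonymize_evidence: premise 1 gives O(¬anonymize_evidence → disclose_amendment) and premise 6 gives O(anonymize_evidence → disclose_amendment), so O(disclose_amendment) either way.
Premise 4, O(¬declare_conflict → ¬disclose_amendment), contraposes to O(disclose_amendment → declare_conflict); with O(disclose_amendment) we get O(declare_conflict).
Premise 8, O(¬escalate_checklist → ¬declare_conflict), contraposes to O(declare_conflict → escalate_checklist); with O(declare_conflict) we get O(escalate_checklist).
The contrapositive of premise 5 (O(¬recuse_self → ¬escalate_checklist)) is O(escalate_checklist → recuse_self), and O(escalate_checklist) is already established, so O(recuse_self).
Premise 2 is O(summon_witness → ¬recuse_self); contrapositively O(recuse_self → ¬summon_witness). Since O(recuse_self) holds, K gives O(¬summon_witness).
The contrapositive of premise 10 (O(¬reject_inventory → summon_witness)) is O(¬summon_witness → reject_inventory), and O(¬summon_witness) is already established, so O(reject_inventory).
With premise 3, O(reject_inventory → freeze_account), the K-axiom yields O(freeze_account).
However, F(freeze_account) at premise 7 amounts to O(¬freeze_account).
We now have both O(freeze_account) and O(¬freeze_account) — freeze_account is simultaneously obligatory and forbidden, violating the D-axiom.

Inconsistent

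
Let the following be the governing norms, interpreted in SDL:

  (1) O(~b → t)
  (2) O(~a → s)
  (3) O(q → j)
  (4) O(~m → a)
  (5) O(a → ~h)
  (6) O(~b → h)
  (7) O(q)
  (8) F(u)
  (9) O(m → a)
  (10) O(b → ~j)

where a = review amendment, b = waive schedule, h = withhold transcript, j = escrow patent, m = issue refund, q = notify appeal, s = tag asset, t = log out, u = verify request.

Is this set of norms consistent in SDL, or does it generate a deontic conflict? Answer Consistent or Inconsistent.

By case analysis on ~m: premise 4 gives O(~m → a) and premise 9 gives O(m → a), so O(a) either way.
Applying K to premise 5 (O(a → ~h)) and O(a) yields O(~h).
The contrapositive of premise 6 (O(~b → h)) is O(~h → b), and O(~h) is already established, so O(b).
Premise 10 is O(b → ~j); since O(b), deontic closure gives O(~j).
Premise 3 is O(q → j); contrapositively O(~j → ~q). Since O(~j) holds, K gives O(~q).
Yet premise 7 states O(q).
We now have both O(~q) and O(q) — q is simultaneously obligatory and forbidden, violating the D-axiom.

Inconsistent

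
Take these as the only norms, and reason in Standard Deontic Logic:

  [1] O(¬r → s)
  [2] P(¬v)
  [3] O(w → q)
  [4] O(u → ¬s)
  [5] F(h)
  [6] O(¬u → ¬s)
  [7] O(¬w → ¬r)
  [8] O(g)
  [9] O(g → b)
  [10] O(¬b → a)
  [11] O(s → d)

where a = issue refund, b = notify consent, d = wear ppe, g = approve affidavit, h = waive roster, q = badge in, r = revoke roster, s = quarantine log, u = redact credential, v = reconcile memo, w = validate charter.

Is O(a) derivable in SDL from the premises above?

Premise 10 is O(¬b → a), but O(¬b) is not derivable from the premises, so it does not yield O(a).
No other premise forces O(a). An ideal world satisfying every premise can still have a false, so O(a) is not derivable.

No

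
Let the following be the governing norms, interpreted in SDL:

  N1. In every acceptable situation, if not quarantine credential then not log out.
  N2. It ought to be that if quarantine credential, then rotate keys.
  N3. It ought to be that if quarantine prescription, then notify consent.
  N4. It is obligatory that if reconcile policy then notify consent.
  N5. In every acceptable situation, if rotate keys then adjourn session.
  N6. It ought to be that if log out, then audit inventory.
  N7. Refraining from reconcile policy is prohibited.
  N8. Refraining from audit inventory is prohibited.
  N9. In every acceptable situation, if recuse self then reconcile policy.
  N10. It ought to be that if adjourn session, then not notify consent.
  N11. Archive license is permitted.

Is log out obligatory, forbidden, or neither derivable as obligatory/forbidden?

Forbidden

F(¬reconcile_policy) at premise 7 means O(reconcile_policy).
Applying K to premise 4 (O(reconcile_policy → notify_consent)) and O(reconcile_policy) yields O(notify_consent).
Premise 10, O(adjourn_session → ¬notify_consent), contraposes to O(notify_consent → ¬adjourn_session); with O(notify_consent) we get O(¬adjourn_session).
Premise 5 is O(rotate_keys → adjourn_session); contrapositively O(¬adjourn_session → ¬rotate_keys). Since O(¬adjourn_session) holds, K gives O(¬rotate_keys).
The contrapositive of premise 2 (O(quarantine_credential → rotate_keys)) is O(¬rotate_keys → ¬quarantine_credential), and O(¬rotate_keys) is already established, so O(¬quarantine_credential).
With premise 1, O(¬quarantine_credential → ¬log_out), the K-axiom yields O(¬log_out).
Premises 3, 6, 8, 9, 11 do not contribute to this derivation.
Thus O(¬log_out), which is F(log_out): log_out is forbidden.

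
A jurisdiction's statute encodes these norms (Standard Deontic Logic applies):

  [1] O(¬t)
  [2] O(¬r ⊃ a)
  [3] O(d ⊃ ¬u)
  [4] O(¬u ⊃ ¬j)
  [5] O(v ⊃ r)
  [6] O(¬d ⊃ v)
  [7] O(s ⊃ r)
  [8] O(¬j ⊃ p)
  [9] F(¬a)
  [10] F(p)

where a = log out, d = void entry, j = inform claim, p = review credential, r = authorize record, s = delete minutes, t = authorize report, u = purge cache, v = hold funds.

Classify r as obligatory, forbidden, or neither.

Premise 10 is F(p), i.e. O(¬p).
Premise 8 is O(¬j ⊃ p); contrapositively O(¬p ⊃ j). Since O(¬p) holds, K gives O(j).
Premise 4, O(¬u ⊃ ¬j), contraposes to O(j ⊃ u); with O(j) we get O(u).
Premise 3, O(d ⊃ ¬u), contraposes to O(u ⊃ ¬d); with O(u) we get O(¬d).
Applying K to premise 6 (O(¬d ⊃ v)) and O(¬d) yields O(v).
Applying K to premise 5 (O(v ⊃ r)) and O(v) yields O(r).
Premises 1, 2, 7, 9 do not contribute to this derivation.
Hence r is obligatory.

Obligatory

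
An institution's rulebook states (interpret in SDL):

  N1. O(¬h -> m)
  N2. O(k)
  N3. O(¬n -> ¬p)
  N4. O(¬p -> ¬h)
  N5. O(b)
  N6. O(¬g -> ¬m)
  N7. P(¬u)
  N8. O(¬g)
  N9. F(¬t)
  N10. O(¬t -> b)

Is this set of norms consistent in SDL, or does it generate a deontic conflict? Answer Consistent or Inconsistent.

Premise 10 is O(¬t -> b); even if O(b) held, inferring O(¬t) would be affirming the consequent — invalid.
So O(¬t) is not derivable, and the apparent clash with O(t) does not arise.
A world satisfying every obligation exists (e.g. b=true, g=false, h=true, k=true, m=false, n=true, p=true, t=true, u=false); no atom is both obligatory and forbidden, so the set is consistent.

Consistent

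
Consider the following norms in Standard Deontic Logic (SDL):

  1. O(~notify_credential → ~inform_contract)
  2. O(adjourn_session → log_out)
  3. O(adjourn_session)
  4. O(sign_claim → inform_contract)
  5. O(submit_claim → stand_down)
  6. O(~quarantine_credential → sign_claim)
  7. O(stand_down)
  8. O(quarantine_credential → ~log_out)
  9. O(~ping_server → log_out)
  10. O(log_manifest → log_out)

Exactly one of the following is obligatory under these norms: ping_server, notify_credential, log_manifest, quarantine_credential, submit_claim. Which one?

notify_credential

Premise 3 gives O(adjourn_session).
Applying K to premise 2 (O(adjourn_session → log_out)) and O(adjourn_session) yields O(log_out).
Premise 8 is O(quarantine_credential → ~log_out); contrapositively O(log_out → ~quarantine_credential). Since O(log_out) holds, K gives O(~quarantine_credential).
With premise 6, O(~quarantine_credential → sign_claim), the K-axiom yields O(sign_claim).
Premise 4 is O(sign_claim → inform_contract); since O(sign_claim), deontic closure gives O(inform_contract).
The contrapositive of premise 1 (O(~notify_credential → ~inform_contract)) is O(inform_contract → notify_credential), and O(inform_contract) is already established, so O(notify_credential).
So O(notify_credential) holds — notify_credential is obligatory. None of the other listed options is made obligatory by any chain of premises.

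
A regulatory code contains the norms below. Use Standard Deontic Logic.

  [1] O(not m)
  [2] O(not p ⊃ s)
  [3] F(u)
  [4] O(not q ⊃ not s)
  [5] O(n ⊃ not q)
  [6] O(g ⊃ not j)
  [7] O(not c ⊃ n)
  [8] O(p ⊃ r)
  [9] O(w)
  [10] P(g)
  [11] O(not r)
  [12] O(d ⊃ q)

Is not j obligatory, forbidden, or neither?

Neither

Premise 6 is O(g ⊃ not j), but O(g) is not derivable from the premises (the permission P(g) asserts only not O(not g), not O(g)), so it does not yield O(not j).
No premise or chain of K-axiom applications forces O(not j), and none forces O(j). So not j is neither obligatory nor forbidden under these norms.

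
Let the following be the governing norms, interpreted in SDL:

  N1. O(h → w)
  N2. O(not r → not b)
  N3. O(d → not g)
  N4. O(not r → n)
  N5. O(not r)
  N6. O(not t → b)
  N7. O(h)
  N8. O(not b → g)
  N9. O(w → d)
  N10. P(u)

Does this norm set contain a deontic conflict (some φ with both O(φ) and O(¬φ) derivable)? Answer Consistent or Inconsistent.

Premise 7 gives O(h).
With premise 1, O(h → w), the K-axiom yields O(w).
Premise 9 is O(w → d); since O(w), deontic closure gives O(d).
Premise 3 is O(d → not g); since O(d), deontic closure gives O(not g).
Premise 8, O(not b → g), contraposes to O(not g → b); with O(not g) we get O(b).
Premise 2 is O(not r → not b); contrapositively O(b → r). Since O(b) holds, K gives O(r).
However, premise 5 gives O(not r).
We now have both O(r) and O(not r) — r is simultaneously obligatory and forbidden, violating the D-axiom.

Inconsistent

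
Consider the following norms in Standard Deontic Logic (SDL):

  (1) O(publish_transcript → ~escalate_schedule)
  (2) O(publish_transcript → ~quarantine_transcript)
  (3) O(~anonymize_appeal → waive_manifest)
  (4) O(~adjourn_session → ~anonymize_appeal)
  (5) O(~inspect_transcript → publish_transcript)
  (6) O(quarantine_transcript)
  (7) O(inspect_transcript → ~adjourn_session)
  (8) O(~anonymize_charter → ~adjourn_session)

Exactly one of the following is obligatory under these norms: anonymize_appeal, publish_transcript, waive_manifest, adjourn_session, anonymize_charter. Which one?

waive_manifest

Premise 6 gives O(quarantine_transcript).
Premise 2, O(publish_transcript → ~quarantine_transcript), contraposes to O(quarantine_transcript → ~publish_transcript); with O(quarantine_transcript) we get O(~publish_transcript).
Premise 5 is O(~inspect_transcript → publish_transcript); contrapositively O(~publish_transcript → inspect_transcript). Since O(~publish_transcript) holds, K gives O(inspect_transcript).
Applying K to premise 7 (O(inspect_transcript → ~adjourn_session)) and O(inspect_transcript) yields O(~adjourn_session).
From O(~adjourn_session) and premise 4, O(~adjourn_session → ~anonymize_appeal), we obtain O(~anonymize_appeal).
Applying K to premise 3 (O(~anonymize_appeal → waive_manifest)) and O(~anonymize_appeal) yields O(waive_manifest).
So O(waive_manifest) holds — waive_manifest is obligatory. None of the other listed options is made obligatory by any chain of premises.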